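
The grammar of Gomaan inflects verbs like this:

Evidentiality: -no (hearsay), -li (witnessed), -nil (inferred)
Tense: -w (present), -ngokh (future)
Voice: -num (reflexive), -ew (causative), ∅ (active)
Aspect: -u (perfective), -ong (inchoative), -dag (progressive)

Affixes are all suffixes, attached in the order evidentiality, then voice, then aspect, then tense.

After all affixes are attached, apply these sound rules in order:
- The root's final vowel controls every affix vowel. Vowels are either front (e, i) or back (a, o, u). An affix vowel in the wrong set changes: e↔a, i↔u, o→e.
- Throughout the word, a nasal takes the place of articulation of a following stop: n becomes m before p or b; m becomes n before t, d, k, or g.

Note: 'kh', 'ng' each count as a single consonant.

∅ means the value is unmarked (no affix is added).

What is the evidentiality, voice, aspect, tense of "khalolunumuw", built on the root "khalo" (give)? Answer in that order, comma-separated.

Segment: khalo-li-num-u-w.
evidentiality: -li → witnessed.
voice: -num → reflexive.
aspect: -u → perfective.
tense: -w → present.

witnessed, reflexive, perfective, present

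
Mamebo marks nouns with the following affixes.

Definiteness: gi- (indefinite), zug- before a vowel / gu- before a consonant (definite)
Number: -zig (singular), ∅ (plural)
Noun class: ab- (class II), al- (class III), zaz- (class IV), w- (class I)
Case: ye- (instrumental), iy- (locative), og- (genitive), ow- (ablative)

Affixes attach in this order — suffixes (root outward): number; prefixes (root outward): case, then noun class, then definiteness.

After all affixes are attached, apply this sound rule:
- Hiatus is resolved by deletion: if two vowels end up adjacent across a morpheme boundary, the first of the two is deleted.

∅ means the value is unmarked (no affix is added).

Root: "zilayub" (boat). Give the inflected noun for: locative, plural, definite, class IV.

Attach case locative iy- → iyzilayub.
Attach noun class class IV zaz- → zaziyzilayub.
Attach definiteness definite gu- (before consonant 'z') → guzaziyzilayub.
number = plural: zero marking, form stays guzaziyzilayub.
Vowel deletion: no change.

guzaziyzilayub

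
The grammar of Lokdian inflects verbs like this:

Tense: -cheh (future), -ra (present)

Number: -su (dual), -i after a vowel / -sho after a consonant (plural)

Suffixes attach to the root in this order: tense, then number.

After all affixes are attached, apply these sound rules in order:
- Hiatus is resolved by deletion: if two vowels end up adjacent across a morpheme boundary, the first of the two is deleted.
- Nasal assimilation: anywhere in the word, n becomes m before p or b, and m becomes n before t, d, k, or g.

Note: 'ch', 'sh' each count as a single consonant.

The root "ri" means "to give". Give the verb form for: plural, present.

riri

Attach tense present -ra → rira.
Attach number plural -i (after vowel 'a') → rirai.
Apply vowel deletion: rirai → riri.
Nasal assimilation: no change.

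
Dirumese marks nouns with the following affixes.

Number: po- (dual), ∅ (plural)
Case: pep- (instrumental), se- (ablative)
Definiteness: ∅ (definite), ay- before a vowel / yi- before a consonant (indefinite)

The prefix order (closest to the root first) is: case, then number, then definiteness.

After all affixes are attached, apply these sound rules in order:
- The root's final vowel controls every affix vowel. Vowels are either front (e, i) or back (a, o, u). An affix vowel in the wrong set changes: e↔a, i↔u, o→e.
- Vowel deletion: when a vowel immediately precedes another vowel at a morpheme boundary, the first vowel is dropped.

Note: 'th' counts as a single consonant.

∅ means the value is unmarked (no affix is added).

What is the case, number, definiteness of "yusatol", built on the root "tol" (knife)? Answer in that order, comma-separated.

Segment: yi-se-tol.
case: se- → ablative.
number: ∅ → plural.
definiteness: ay/yi- → indefinite.

ablative, plural, indefinite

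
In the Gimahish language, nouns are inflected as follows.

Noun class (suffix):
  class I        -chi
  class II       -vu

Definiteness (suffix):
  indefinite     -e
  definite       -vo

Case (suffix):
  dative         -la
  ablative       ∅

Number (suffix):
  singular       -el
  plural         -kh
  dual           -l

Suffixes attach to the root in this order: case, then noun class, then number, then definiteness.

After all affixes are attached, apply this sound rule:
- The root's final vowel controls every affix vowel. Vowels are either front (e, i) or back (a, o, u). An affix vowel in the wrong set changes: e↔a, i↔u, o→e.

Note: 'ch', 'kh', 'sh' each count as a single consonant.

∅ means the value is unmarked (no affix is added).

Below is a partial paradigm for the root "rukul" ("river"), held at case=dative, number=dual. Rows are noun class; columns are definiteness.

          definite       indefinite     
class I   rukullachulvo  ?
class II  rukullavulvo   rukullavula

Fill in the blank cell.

Attach case dative -la → rukulla.
Attach noun class class I -chi → rukullachi.
Attach number dual -l → rukullachil.
Attach definiteness indefinite -e → rukullachile.
Apply vowel harmony: rukullachile → rukullachula.

rukullachula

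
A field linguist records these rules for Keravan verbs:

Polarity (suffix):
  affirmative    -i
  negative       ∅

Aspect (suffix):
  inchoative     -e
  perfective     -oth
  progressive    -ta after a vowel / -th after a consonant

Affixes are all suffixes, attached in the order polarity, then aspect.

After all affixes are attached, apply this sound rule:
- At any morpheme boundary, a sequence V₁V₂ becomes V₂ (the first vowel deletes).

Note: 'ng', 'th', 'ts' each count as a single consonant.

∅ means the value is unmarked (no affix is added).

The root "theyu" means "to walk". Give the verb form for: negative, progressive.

theyuta

polarity = negative: zero marking, form stays theyu.
Attach aspect progressive -ta (after vowel 'u') → theyuta.
Vowel deletion: no change.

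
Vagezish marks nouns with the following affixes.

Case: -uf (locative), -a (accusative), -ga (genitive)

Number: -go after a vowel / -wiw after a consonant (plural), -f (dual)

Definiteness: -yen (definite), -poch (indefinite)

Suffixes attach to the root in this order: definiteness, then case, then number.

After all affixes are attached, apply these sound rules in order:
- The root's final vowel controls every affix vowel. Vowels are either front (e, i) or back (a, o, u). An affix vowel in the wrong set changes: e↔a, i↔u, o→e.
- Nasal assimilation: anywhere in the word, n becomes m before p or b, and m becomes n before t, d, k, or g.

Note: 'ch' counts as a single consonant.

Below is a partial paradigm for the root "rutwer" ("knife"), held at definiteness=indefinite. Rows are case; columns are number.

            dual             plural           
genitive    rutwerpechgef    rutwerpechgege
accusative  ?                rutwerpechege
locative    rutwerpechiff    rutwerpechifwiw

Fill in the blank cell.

rutwerpechef

Attach definiteness indefinite -poch → rutwerpoch.
Attach case accusative -a → rutwerpocha.
Attach number dual -f → rutwerpochaf.
Apply vowel harmony: rutwerpochaf → rutwerpechef.
Nasal assimilation: no change.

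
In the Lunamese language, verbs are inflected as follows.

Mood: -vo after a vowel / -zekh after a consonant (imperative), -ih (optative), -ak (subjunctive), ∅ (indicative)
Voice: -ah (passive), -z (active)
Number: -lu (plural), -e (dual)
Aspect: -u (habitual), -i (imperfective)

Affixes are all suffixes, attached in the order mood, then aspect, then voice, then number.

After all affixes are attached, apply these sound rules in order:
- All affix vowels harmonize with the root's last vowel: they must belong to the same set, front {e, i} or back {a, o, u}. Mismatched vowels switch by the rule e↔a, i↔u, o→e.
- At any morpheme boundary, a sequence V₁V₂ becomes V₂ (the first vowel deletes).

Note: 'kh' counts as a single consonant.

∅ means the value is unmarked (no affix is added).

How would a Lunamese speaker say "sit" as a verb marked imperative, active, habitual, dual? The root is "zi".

zivize

Attach mood imperative -vo (after vowel 'i') → zivo.
Attach aspect habitual -u → zivou.
Attach voice active -z → zivouz.
Attach number dual -e → zivouze.
Apply vowel harmony: zivouze → ziveize.
Apply vowel deletion: ziveize → zivize.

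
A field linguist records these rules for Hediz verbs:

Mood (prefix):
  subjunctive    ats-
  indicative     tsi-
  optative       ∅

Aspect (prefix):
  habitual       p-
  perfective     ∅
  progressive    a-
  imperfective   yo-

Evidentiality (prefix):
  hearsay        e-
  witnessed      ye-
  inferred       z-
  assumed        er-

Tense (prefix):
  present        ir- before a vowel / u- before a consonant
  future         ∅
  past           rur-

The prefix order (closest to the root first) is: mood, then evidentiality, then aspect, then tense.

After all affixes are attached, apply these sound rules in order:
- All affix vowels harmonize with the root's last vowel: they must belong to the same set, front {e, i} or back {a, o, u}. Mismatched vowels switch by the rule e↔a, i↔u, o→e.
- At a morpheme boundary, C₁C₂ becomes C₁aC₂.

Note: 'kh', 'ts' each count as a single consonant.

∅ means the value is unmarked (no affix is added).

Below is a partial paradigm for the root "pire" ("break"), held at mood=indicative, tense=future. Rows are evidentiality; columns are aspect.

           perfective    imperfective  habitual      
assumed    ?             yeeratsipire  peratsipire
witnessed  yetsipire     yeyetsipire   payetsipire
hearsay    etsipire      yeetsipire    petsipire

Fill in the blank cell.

Attach mood indicative tsi- → tsipire.
Attach evidentiality assumed er- → ertsipire.
aspect = perfective: zero marking, form stays ertsipire.
tense = future: zero marking, form stays ertsipire.
Vowel harmony: no change.
Apply epenthesis: ertsipire → eratsipire.

eratsipire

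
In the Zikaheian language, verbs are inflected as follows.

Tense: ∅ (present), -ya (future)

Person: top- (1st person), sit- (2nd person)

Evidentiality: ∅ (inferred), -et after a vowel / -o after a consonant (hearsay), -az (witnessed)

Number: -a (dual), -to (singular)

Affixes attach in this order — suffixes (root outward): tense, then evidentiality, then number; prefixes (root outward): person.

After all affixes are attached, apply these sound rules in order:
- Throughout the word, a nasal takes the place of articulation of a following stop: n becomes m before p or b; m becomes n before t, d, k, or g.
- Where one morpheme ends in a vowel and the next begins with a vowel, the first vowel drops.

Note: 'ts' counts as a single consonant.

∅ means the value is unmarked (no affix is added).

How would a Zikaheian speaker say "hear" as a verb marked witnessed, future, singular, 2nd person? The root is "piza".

Attach tense future -ya → pizaya.
Attach evidentiality witnessed -az → pizayaaz.
Attach person 2nd person sit- → sitpizayaaz.
Attach number singular -to → sitpizayaazto.
Nasal assimilation: no change.
Apply vowel deletion: sitpizayaazto → sitpizayazto.

sitpizayazto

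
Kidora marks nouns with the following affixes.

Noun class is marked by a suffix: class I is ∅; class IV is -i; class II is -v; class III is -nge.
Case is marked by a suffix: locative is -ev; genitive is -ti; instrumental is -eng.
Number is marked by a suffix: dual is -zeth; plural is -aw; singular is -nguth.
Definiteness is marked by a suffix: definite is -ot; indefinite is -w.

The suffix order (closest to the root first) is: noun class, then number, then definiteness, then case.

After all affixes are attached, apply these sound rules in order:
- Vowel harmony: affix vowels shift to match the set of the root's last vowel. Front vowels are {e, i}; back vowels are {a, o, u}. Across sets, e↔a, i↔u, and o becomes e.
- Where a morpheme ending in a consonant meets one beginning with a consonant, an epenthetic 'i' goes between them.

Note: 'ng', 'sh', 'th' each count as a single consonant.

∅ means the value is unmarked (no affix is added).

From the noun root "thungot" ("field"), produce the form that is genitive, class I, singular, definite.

noun class = class I: zero marking, form stays thungot.
Attach number singular -nguth → thungotnguth.
Attach definiteness definite -ot → thungotnguthot.
Attach case genitive -ti → thungotnguthotti.
Apply vowel harmony: thungotnguthotti → thungotnguthottu.
Apply epenthesis: thungotnguthottu → thungotinguthotitu.

thungotinguthotitu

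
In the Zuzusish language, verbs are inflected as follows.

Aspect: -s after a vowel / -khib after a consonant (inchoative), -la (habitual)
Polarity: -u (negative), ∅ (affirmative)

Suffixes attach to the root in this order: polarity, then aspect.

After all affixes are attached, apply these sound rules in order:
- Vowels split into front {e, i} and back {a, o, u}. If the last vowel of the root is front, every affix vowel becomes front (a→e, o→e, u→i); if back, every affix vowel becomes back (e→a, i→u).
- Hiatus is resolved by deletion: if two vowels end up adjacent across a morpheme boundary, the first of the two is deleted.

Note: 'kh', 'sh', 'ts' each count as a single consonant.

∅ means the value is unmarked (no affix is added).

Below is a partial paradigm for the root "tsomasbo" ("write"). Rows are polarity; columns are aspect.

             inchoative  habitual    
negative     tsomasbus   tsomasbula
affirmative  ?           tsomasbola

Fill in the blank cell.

polarity = affirmative: zero marking, form stays tsomasbo.
Attach aspect inchoative -s (after vowel 'o') → tsomasbos.
Vowel harmony: no change.
Vowel deletion: no change.

tsomasbos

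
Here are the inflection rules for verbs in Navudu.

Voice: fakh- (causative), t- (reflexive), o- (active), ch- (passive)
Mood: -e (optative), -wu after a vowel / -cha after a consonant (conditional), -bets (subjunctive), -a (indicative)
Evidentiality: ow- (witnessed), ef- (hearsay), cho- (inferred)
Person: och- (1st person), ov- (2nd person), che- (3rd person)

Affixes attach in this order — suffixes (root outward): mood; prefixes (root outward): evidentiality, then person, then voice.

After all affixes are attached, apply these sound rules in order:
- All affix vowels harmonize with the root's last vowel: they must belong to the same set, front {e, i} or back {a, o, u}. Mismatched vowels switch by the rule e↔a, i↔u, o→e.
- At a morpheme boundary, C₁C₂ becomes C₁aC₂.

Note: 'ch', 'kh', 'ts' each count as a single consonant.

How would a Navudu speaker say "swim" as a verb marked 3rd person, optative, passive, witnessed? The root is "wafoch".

Attach evidentiality witnessed ow- → owwafoch.
Attach mood optative -e → owwafoche.
Attach person 3rd person che- → cheowwafoche.
Attach voice passive ch- → chcheowwafoche.
Apply vowel harmony: chcheowwafoche → chchaowwafocha.
Apply epenthesis: chchaowwafocha → chachaowawafocha.

chachaowawafocha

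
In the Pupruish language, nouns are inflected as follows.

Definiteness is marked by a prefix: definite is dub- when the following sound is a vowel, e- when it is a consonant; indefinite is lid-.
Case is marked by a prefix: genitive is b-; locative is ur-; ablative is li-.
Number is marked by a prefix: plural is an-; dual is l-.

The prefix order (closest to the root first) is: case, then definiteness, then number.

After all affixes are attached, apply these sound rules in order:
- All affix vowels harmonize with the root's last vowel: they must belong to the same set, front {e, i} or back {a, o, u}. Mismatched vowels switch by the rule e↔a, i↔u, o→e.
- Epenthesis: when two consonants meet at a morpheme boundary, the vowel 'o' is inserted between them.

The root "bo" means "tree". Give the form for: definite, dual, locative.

Attach case locative ur- → urbo.
Attach definiteness definite dub- (before vowel 'u') → duburbo.
Attach number dual l- → lduburbo.
Vowel harmony: no change.
Apply epenthesis: lduburbo → loduburobo.

loduburobo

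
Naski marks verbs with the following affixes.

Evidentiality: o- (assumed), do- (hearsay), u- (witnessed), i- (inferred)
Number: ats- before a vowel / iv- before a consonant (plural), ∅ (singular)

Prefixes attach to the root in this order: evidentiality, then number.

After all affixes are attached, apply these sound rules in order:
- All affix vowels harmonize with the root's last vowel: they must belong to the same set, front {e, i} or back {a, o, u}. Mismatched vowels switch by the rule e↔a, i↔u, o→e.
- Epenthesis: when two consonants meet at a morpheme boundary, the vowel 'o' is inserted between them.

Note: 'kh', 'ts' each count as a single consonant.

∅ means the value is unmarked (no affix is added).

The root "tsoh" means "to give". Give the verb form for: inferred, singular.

utsoh

Attach evidentiality inferred i- → itsoh.
number = singular: zero marking, form stays itsoh.
Apply vowel harmony: itsoh → utsoh.
Epenthesis: no change.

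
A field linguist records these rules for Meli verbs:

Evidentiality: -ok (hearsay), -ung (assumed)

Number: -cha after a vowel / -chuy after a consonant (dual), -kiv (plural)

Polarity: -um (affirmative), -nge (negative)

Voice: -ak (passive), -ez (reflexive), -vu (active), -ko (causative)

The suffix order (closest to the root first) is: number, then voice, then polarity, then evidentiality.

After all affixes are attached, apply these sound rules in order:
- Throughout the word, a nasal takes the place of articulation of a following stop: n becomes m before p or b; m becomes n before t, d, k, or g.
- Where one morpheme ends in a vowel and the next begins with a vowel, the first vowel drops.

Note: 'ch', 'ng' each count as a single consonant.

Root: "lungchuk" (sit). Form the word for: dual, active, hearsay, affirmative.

lungchukchuyvumok

Attach number dual -chuy (after consonant 'k') → lungchukchuy.
Attach voice active -vu → lungchukchuyvu.
Attach polarity affirmative -um → lungchukchuyvuum.
Attach evidentiality hearsay -ok → lungchukchuyvuumok.
Nasal assimilation: no change.
Apply vowel deletion: lungchukchuyvuumok → lungchukchuyvumok.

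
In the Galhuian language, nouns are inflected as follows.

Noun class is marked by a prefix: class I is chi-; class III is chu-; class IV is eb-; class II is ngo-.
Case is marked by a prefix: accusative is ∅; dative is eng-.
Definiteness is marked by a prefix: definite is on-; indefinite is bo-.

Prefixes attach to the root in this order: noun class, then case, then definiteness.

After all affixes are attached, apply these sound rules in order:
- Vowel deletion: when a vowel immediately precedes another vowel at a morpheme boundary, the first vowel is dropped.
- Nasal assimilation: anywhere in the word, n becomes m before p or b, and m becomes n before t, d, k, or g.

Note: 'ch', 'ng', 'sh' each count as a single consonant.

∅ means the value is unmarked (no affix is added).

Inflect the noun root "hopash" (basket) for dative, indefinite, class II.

bengngohopash

Attach noun class class II ngo- → ngohopash.
Attach case dative eng- → engngohopash.
Attach definiteness indefinite bo- → boengngohopash.
Apply vowel deletion: boengngohopash → bengngohopash.
Nasal assimilation: no change.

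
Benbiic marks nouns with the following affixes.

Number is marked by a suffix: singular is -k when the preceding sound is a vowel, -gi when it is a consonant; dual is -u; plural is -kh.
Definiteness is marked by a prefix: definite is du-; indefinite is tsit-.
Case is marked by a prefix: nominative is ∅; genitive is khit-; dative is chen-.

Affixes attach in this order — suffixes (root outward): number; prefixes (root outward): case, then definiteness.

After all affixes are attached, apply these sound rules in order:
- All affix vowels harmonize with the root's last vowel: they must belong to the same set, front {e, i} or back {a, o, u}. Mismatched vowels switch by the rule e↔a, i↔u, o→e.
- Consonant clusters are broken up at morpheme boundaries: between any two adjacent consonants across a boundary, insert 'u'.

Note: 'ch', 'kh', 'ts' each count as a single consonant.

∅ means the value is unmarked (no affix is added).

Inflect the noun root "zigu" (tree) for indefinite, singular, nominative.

Attach number singular -k (after vowel 'u') → ziguk.
case = nominative: zero marking, form stays ziguk.
Attach definiteness indefinite tsit- → tsitziguk.
Apply vowel harmony: tsitziguk → tsutziguk.
Apply epenthesis: tsutziguk → tsutuziguk.

tsutuziguk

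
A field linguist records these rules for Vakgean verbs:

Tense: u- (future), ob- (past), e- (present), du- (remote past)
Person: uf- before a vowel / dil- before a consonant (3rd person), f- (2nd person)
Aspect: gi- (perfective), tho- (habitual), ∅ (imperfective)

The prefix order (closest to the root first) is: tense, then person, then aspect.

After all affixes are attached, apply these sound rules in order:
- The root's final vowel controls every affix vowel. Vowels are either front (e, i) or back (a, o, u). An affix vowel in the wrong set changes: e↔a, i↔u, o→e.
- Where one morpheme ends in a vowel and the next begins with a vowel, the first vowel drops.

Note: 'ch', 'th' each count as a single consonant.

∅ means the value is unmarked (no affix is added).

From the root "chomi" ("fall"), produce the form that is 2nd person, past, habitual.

Attach tense past ob- → obchomi.
Attach person 2nd person f- → fobchomi.
Attach aspect habitual tho- → thofobchomi.
Apply vowel harmony: thofobchomi → thefebchomi.
Vowel deletion: no change.

thefebchomi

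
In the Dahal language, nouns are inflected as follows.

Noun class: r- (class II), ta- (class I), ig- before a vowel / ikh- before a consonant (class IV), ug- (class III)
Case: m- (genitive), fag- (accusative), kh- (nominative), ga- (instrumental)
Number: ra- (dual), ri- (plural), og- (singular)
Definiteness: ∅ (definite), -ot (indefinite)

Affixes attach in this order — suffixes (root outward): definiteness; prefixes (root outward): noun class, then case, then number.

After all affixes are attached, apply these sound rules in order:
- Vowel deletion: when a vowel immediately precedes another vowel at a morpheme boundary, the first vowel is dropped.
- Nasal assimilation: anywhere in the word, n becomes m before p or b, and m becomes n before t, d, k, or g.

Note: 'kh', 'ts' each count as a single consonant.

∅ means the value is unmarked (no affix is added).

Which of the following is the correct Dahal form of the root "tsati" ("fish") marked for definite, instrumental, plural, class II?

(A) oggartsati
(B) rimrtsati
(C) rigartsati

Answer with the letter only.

Attach noun class class II r- → rtsati.
Attach case instrumental ga- → gartsati.
definiteness = definite: zero marking, form stays gartsati.
Attach number plural ri- → rigartsati.
Vowel deletion: no change.
Nasal assimilation: no change.
So the correct form is rigartsati, option (C).
(B) rimrtsati is wrong: it uses genitive instead of instrumental for case.
(A) oggartsati is wrong: it uses singular instead of plural for number.

C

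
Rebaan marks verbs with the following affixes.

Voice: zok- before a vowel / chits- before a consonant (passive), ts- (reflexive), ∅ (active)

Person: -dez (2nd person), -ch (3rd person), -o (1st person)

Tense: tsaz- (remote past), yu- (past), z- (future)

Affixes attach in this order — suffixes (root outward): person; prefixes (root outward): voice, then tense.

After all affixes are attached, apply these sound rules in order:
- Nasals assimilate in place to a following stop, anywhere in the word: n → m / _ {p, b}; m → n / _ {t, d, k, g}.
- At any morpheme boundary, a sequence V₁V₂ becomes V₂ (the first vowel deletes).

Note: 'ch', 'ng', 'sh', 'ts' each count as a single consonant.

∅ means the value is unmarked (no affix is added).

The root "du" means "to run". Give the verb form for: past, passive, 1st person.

yuchitsdo

Attach voice passive chits- (before consonant 'd') → chitsdu.
Attach tense past yu- → yuchitsdu.
Attach person 1st person -o → yuchitsduo.
Nasal assimilation: no change.
Apply vowel deletion: yuchitsduo → yuchitsdo.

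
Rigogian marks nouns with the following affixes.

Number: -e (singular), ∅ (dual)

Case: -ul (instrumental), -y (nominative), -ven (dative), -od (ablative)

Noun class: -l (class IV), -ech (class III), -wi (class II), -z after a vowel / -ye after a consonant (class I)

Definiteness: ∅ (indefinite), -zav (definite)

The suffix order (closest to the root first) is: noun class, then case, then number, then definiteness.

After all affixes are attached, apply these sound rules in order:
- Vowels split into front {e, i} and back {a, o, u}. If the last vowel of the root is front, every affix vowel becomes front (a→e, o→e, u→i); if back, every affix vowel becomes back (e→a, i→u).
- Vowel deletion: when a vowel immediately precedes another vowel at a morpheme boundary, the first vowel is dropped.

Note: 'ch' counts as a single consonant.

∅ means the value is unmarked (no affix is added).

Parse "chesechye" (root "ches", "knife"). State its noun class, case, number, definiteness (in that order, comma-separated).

class III, nominative, singular, indefinite

Segment: ches-ech-y-e.
noun class: -ech → class III.
case: -y → nominative.
number: -e → singular.
definiteness: ∅ → indefinite.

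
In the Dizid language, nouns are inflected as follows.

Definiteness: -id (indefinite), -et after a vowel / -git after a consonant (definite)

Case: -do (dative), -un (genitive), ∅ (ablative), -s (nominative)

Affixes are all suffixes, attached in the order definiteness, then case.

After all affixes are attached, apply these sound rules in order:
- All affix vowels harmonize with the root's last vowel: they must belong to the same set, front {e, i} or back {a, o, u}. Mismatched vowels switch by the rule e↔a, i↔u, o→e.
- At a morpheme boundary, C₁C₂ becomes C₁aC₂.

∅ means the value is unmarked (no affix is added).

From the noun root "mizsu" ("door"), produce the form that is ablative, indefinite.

mizsuud

Attach definiteness indefinite -id → mizsuid.
case = ablative: zero marking, form stays mizsuid.
Apply vowel harmony: mizsuid → mizsuud.
Epenthesis: no change.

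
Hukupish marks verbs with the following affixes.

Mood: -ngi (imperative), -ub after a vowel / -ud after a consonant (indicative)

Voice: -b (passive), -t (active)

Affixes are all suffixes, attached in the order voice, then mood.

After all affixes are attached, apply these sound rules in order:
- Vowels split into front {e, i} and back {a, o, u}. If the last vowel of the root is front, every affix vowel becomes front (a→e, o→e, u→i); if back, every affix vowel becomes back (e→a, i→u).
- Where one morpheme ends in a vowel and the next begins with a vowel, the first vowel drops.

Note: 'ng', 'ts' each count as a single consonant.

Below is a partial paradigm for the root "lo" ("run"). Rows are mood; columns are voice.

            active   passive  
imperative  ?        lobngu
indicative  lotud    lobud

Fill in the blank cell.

lotngu

Attach voice active -t → lot.
Attach mood imperative -ngi → lotngi.
Apply vowel harmony: lotngi → lotngu.
Vowel deletion: no change.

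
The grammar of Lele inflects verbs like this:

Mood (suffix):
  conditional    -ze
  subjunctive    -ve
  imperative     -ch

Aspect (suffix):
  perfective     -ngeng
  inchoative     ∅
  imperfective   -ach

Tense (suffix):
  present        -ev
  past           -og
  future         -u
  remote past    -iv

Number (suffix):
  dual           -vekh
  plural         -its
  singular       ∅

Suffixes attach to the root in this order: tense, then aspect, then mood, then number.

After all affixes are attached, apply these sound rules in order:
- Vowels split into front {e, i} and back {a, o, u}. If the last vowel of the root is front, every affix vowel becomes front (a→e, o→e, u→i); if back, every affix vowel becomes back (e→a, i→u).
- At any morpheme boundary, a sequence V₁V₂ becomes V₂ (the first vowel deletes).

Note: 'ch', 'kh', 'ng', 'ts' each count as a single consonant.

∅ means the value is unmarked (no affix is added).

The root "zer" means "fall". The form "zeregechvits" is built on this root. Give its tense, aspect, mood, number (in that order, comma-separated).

Segment: zer-og-ach-ve-its.
tense: -og → past.
aspect: -ach → imperfective.
mood: -ve → subjunctive.
number: -its → plural.

past, imperfective, subjunctive, plural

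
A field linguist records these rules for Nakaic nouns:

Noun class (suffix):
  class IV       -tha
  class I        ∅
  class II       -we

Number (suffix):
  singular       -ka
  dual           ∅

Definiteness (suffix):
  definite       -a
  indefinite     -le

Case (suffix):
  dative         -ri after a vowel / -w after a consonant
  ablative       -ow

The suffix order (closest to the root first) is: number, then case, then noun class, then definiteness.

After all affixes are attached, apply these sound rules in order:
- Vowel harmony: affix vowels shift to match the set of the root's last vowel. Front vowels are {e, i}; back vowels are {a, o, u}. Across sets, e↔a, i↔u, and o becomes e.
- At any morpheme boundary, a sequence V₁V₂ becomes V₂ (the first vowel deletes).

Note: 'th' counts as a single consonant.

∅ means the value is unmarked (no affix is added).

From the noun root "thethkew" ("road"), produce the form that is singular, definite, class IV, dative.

Attach number singular -ka → thethkewka.
Attach case dative -ri (after vowel 'a') → thethkewkari.
Attach noun class class IV -tha → thethkewkaritha.
Attach definiteness definite -a → thethkewkarithaa.
Apply vowel harmony: thethkewkarithaa → thethkewkerithee.
Apply vowel deletion: thethkewkerithee → thethkewkerithe.

thethkewkerithe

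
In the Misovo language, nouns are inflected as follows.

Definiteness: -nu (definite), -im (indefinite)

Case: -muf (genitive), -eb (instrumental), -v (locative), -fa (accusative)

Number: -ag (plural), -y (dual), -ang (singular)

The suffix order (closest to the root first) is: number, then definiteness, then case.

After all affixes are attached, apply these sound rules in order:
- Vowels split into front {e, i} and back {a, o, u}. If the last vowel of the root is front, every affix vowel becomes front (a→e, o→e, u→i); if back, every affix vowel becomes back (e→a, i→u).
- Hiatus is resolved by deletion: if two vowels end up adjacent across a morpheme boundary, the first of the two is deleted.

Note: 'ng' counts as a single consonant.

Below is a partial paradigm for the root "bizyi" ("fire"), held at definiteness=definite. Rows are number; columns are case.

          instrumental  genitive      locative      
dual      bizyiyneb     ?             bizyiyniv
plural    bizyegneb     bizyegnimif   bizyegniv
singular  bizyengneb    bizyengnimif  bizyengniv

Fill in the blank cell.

Attach number dual -y → bizyiy.
Attach definiteness definite -nu → bizyiynu.
Attach case genitive -muf → bizyiynumuf.
Apply vowel harmony: bizyiynumuf → bizyiynimif.
Vowel deletion: no change.

bizyiynimif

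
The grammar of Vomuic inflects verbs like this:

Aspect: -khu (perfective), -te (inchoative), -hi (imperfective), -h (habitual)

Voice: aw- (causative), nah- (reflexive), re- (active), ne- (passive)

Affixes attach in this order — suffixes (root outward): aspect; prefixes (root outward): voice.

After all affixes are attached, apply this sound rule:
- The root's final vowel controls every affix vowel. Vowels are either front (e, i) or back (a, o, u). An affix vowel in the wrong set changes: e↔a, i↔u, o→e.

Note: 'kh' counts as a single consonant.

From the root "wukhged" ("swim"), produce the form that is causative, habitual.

Attach aspect habitual -h → wukhgedh.
Attach voice causative aw- → awwukhgedh.
Apply vowel harmony: awwukhgedh → ewwukhgedh.

ewwukhgedh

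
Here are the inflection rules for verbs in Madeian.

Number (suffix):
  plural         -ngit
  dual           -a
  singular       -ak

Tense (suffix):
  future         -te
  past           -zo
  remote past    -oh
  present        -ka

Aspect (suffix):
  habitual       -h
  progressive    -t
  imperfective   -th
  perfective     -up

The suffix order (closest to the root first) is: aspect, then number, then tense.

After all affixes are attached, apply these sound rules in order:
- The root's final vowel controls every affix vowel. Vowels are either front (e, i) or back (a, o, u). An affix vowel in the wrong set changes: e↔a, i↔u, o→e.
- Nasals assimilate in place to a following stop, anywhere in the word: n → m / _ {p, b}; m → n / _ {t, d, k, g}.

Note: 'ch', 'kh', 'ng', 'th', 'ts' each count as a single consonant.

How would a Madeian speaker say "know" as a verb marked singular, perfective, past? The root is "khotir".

Attach aspect perfective -up → khotirup.
Attach number singular -ak → khotirupak.
Attach tense past -zo → khotirupakzo.
Apply vowel harmony: khotirupakzo → khotiripekze.
Nasal assimilation: no change.

khotiripekze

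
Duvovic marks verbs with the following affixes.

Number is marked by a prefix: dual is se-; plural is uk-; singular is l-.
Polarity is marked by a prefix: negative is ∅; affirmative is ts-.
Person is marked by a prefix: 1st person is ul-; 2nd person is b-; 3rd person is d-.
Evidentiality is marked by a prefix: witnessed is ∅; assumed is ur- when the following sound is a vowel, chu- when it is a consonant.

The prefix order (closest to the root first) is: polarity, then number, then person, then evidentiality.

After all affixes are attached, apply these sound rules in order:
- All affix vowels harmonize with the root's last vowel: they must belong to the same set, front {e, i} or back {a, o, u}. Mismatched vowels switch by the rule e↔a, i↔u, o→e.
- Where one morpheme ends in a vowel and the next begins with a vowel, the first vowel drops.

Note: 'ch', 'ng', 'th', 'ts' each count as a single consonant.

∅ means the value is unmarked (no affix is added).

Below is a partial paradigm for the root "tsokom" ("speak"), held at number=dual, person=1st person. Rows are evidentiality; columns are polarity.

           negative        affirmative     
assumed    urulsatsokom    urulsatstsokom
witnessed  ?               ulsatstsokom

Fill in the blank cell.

polarity = negative: zero marking, form stays tsokom.
Attach number dual se- → setsokom.
Attach person 1st person ul- → ulsetsokom.
evidentiality = witnessed: zero marking, form stays ulsetsokom.
Apply vowel harmony: ulsetsokom → ulsatsokom.
Vowel deletion: no change.

ulsatsokom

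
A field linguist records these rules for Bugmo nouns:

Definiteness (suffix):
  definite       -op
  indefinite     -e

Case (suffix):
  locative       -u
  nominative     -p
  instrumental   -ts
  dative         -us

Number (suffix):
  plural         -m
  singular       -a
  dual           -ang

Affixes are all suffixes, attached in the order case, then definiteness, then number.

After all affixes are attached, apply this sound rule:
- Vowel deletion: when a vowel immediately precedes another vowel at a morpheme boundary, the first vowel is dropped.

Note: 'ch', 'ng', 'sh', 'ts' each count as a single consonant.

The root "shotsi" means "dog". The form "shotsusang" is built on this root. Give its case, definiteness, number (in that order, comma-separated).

Segment: shotsi-us-e-ang.
case: -us → dative.
definiteness: -e → indefinite.
number: -ang → dual.

dative, indefinite, dual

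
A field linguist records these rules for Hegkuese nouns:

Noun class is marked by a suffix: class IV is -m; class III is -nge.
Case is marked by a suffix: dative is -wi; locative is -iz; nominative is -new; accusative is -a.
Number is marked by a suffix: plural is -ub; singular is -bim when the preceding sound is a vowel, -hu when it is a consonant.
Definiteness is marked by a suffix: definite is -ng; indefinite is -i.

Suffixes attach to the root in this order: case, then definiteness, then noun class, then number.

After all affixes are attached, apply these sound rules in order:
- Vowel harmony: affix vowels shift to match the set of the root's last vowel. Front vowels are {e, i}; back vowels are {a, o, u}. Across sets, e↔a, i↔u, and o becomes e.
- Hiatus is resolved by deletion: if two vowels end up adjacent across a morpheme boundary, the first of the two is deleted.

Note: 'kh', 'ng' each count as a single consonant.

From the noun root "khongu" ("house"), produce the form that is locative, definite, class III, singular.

khonguzngngabum

Attach case locative -iz → khonguiz.
Attach definiteness definite -ng → khonguizng.
Attach noun class class III -nge → khonguizngnge.
Attach number singular -bim (after vowel 'e') → khonguizngngebim.
Apply vowel harmony: khonguizngngebim → khonguuzngngabum.
Apply vowel deletion: khonguuzngngabum → khonguzngngabum.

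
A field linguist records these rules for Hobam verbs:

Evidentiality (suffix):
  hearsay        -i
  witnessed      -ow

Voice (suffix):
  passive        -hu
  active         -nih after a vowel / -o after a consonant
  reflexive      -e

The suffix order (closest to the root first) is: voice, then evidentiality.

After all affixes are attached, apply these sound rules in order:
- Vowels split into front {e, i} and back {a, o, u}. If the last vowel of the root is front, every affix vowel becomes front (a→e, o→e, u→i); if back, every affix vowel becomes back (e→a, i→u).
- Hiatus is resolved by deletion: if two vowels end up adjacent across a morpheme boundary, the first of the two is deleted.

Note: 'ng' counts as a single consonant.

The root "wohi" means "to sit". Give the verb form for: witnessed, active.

wohinihew

Attach voice active -nih (after vowel 'i') → wohinih.
Attach evidentiality witnessed -ow → wohinihow.
Apply vowel harmony: wohinihow → wohinihew.
Vowel deletion: no change.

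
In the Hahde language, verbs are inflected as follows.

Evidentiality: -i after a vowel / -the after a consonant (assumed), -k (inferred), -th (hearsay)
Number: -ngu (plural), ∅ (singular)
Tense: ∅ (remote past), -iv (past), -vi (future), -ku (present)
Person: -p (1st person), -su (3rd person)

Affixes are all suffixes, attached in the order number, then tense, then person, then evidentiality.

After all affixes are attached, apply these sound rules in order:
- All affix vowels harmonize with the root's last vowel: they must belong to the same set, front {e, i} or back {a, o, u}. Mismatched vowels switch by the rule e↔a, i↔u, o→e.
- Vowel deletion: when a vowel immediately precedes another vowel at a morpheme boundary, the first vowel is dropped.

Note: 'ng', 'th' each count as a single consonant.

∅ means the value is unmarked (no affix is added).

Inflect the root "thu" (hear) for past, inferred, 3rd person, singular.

thuvsuk

number = singular: zero marking, form stays thu.
Attach tense past -iv → thuiv.
Attach person 3rd person -su → thuivsu.
Attach evidentiality inferred -k → thuivsuk.
Apply vowel harmony: thuivsuk → thuuvsuk.
Apply vowel deletion: thuuvsuk → thuvsuk.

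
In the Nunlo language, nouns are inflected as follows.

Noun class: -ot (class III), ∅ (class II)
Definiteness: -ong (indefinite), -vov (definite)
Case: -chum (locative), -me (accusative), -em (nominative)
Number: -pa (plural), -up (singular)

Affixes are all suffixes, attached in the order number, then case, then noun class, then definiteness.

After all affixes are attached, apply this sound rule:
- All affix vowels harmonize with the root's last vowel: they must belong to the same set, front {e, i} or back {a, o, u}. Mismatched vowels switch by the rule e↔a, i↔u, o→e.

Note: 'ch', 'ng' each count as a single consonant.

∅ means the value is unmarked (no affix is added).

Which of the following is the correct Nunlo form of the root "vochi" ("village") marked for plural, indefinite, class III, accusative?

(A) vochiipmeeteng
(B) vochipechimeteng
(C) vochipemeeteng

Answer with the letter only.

Attach number plural -pa → vochipa.
Attach case accusative -me → vochipame.
Attach noun class class III -ot → vochipameot.
Attach definiteness indefinite -ong → vochipameotong.
Apply vowel harmony: vochipameotong → vochipemeeteng.
So the correct form is vochipemeeteng, option (C).
(B) vochipechimeteng is wrong: it uses locative instead of accusative for case.
(A) vochiipmeeteng is wrong: it uses singular instead of plural for number.

C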